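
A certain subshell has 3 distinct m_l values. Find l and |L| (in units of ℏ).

2l + 1 = 3 ⇒ l = 1.
Then |L| = √(l(l+1)) ℏ = √2 ℏ.

l = 1, |L| = √2 ℏ ≈ 1.414ℏ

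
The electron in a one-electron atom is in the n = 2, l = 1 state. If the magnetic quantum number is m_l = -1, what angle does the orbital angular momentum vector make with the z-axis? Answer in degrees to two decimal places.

θ ≈ 135.00°

|L| = ℏ√(l(l+1)) = √2 ℏ.
L_z = m_l ℏ = −1ℏ.
cos θ = L_z/|L| = -1/√2, so θ ≈ 135.00°.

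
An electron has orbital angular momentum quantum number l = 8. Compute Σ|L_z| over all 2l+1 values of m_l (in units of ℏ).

Σ|L_z| = 72 ℏ

m_l runs from −8 to 8, i.e. {-8, -7, -6, -5, -4, -3, -2, -1, 0, 1, 2, 3, 4, 5, 6, 7, 8}.
Σ|m_l| = l(l+1) = 72.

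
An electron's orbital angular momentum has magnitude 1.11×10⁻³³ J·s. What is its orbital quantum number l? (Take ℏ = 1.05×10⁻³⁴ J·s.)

l = 10

|L|/ℏ = (1.11×10⁻³³)/(1.05×10⁻³⁴) ≈ 10.571.
(|L|/ℏ)² = l(l+1) ≈ 111.76 ⇒ l = 10.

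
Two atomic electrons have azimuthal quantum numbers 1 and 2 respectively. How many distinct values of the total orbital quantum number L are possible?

By the triangle rule, |l₁ − l₂| ≤ L ≤ l₁ + l₂.
So L can be 1, 2, 3.
That is 3 values.

3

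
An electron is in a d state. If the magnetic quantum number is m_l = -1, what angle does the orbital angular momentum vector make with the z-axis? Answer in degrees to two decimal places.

The letter d corresponds to l = 2.
|L| = √(l(l+1)) ℏ = √6 ℏ.
L_z = m_l ℏ = −1ℏ.
cos θ = L_z/|L| = -1/√6, so θ ≈ 114.09°.

θ ≈ 114.09°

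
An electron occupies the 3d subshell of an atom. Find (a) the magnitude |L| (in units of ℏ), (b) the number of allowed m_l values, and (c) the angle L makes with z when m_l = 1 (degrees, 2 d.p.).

|L| = √6 ℏ ≈ 2.449ℏ; 5 values; θ(m_l=1) ≈ 65.91°

For 3d, l = 2.
|L| = ℏ√(2·3) = √6 ℏ ≈ 2.449ℏ.
There are 2l+1 = 5 values of m_l.
For m_l = 1: cos θ = 1/√6, θ ≈ 65.91°.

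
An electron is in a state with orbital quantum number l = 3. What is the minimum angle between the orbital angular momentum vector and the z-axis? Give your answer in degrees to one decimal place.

θ_min ≈ 30.0°

|L| = ℏ√(l(l+1)) = 2√3 ℏ.
The smallest angle corresponds to the largest L_z, i.e. m_l = l = 3, giving L_z = 3ℏ.
cos θ_min = 3/√12, so θ_min ≈ 30.0°.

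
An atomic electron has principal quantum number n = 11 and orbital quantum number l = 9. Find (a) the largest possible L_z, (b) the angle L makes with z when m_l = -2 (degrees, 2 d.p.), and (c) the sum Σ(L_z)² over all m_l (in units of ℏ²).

L_z,max = lℏ = 9ℏ.
For m_l = -2: cos θ = -2/√90, θ ≈ 102.17°.
Σ m_l² = 570, so Σ(L_z)² = 570 ℏ².

L_z,max = 9ℏ; θ(m_l=-2) ≈ 102.17°; Σ(L_z)² = 570 ℏ²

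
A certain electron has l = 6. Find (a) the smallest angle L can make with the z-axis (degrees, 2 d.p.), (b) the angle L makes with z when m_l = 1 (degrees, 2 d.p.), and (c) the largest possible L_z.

cos θ_min = 6/√42, so θ_min ≈ 22.21°.
For m_l = 1: cos θ = 1/√42, θ ≈ 81.12°.
L_z,max = lℏ = 6ℏ.

θ_min ≈ 22.21°; θ(m_l=1) ≈ 81.12°; L_z,max = 6ℏ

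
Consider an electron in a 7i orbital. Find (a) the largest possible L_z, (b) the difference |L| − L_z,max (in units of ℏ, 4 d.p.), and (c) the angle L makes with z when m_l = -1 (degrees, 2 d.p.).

The 7i subshell has l = 6.
L_z,max = lℏ = 6ℏ.
|L| − L_z,max = (√42 − 6)ℏ ≈ 0.4807ℏ.
For m_l = -1: cos θ = -1/√42, θ ≈ 98.88°.

L_z,max = 6ℏ; |L|−L_z,max ≈ 0.4807ℏ; θ(m_l=-1) ≈ 98.88°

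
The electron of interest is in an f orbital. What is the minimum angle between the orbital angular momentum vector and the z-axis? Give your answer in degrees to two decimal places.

θ_min ≈ 30.00°

An f state has l = 3.
|L|² = l(l+1)ℏ² = 12ℏ², so |L| = 2√3 ℏ.
The smallest angle corresponds to the largest L_z, i.e. m_l = l = 3, giving L_z = 3ℏ.
cos θ_min = 3/√12, so θ_min ≈ 30.00°.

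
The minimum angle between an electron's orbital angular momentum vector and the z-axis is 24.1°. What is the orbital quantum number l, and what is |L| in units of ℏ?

At minimum angle, m_l = l, so cos θ = l/√(l(l+1)); cos²θ = l/(l+1) = 0.8333.
Solving: l = 5.
Then |L| = ℏ√(5·6) = √30 ℏ.

l = 5, |L| = √30 ℏ ≈ 5.477ℏ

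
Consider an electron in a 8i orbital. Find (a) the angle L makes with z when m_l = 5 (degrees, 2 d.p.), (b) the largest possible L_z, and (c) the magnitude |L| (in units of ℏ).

θ(m_l=5) ≈ 39.51°; L_z,max = 6ℏ; |L| = √42 ℏ ≈ 6.481ℏ

The 8i subshell has l = 6.
For m_l = 5: cos θ = 5/√42, θ ≈ 39.51°.
L_z,max = lℏ = 6ℏ.
|L| = ℏ√(6·7) = √42 ℏ ≈ 6.481ℏ.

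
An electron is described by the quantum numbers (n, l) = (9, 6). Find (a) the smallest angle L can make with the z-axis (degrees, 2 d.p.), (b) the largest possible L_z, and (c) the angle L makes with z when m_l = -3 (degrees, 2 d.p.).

cos θ_min = 6/√42, so θ_min ≈ 22.21°.
L_z,max = lℏ = 6ℏ.
For m_l = -3: cos θ = -3/√42, θ ≈ 117.58°.

θ_min ≈ 22.21°; L_z,max = 6ℏ; θ(m_l=-3) ≈ 117.58°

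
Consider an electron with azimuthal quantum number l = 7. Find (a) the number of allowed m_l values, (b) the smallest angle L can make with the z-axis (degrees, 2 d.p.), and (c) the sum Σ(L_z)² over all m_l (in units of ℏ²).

15 values; θ_min ≈ 20.70°; Σ(L_z)² = 280 ℏ²

There are 2l+1 = 15 values of m_l.
cos θ_min = 7/√56, so θ_min ≈ 20.70°.
Σ m_l² = 280, so Σ(L_z)² = 280 ℏ².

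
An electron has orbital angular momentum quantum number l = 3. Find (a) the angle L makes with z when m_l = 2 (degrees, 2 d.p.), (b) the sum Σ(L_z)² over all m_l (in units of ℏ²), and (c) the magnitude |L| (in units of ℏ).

θ(m_l=2) ≈ 54.74°; Σ(L_z)² = 28 ℏ²; |L| = 2√3 ℏ ≈ 3.464ℏ

For m_l = 2: cos θ = 2/√12, θ ≈ 54.74°.
Σ m_l² = 28, so Σ(L_z)² = 28 ℏ².
|L| = ℏ√(3·4) = 2√3 ℏ ≈ 3.464ℏ.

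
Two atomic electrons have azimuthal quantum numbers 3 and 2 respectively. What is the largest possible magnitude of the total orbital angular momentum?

L runs from |3 − 2| = 1 to 3 + 2 = 5.
So L can be 1, 2, 3, 4, 5.
The largest magnitude corresponds to L = 5: |L_tot| = ℏ√(5·6) = √30 ℏ.

|L_tot|_max = √30 ℏ ≈ 5.477ℏ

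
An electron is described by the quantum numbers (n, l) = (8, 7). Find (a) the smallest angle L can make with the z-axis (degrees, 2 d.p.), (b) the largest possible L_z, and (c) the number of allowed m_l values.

cos θ_min = 7/√56, so θ_min ≈ 20.70°.
L_z,max = lℏ = 7ℏ.
There are 2l+1 = 15 values of m_l.

θ_min ≈ 20.70°; L_z,max = 7ℏ; 15 values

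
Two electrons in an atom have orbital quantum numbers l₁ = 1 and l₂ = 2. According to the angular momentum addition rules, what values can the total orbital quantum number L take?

L = 1, 2, 3

By the triangle rule, |l₁ − l₂| ≤ L ≤ l₁ + l₂.
Allowed values: L = 1, 2, 3.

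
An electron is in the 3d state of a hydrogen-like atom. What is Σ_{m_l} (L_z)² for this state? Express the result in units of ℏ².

Σ(L_z)² = 10 ℏ²

3d means n = 3, l = 2.
m_l runs from −2 to 2, i.e. {-2, -1, 0, 1, 2}.
Σ m_l² = 2·(1 + 4) = 10.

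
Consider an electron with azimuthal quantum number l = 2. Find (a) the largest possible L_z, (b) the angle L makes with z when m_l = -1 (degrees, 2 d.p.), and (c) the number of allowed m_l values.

L_z,max = lℏ = 2ℏ.
For m_l = -1: cos θ = -1/√6, θ ≈ 114.09°.
There are 2l+1 = 5 values of m_l.

L_z,max = 2ℏ; θ(m_l=-1) ≈ 114.09°; 5 values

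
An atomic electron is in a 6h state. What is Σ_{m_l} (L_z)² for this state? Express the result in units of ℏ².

The 6h subshell has l = 5.
m_l ∈ {-5, -4, -3, -2, -1, 0, 1, 2, 3, 4, 5}.
Σ m_l² = 2·(1 + 4 + 9 + 16 + 25) = 110.

Σ(L_z)² = 110 ℏ²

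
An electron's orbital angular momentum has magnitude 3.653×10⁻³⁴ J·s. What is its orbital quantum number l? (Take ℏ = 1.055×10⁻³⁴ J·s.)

|L|/ℏ = (3.653×10⁻³⁴)/(1.055×10⁻³⁴) ≈ 3.463.
l(l+1) ≈ 3.463² ≈ 11.99, so l = 3.

l = 3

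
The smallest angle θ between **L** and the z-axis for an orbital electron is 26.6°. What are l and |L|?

cos θ_min = l/√(l(l+1)) = √(l/(l+1)), so l/(l+1) = cos²(26.6°) = 0.7995.
Solving: l = 4.
Then |L| = ℏ√(4·5) = 2√5 ℏ.

l = 4, |L| = 2√5 ℏ ≈ 4.472ℏ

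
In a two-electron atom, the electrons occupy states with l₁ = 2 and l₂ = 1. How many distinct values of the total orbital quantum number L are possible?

By the triangle rule, |l₁ − l₂| ≤ L ≤ l₁ + l₂.
L ∈ {1, 2, 3}.
That is 3 values.

3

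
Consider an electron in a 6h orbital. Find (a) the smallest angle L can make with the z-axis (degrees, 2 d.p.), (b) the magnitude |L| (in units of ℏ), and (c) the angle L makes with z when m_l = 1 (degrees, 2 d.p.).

For 6h, l = 5.
cos θ_min = 5/√30, so θ_min ≈ 24.09°.
|L| = ℏ√(5·6) = √30 ℏ ≈ 5.477ℏ.
For m_l = 1: cos θ = 1/√30, θ ≈ 79.48°.

θ_min ≈ 24.09°; |L| = √30 ℏ ≈ 5.477ℏ; θ(m_l=1) ≈ 79.48°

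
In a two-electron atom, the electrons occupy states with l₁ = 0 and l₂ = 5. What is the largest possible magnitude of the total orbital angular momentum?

|L_tot|_max = √30 ℏ ≈ 5.477ℏ

The total orbital quantum number L ranges from |l₁ − l₂| to l₁ + l₂ in integer steps.
L ∈ {5}.
The largest magnitude corresponds to L = 5: |L_tot| = ℏ√(5·6) = √30 ℏ.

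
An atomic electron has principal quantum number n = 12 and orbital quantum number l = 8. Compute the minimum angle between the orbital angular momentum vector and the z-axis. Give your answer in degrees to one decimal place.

θ_min ≈ 19.5°

|L| = ℏ√(l(l+1)) = 6√2 ℏ.
The smallest angle corresponds to the largest L_z, i.e. m_l = l = 8, giving L_z = 8ℏ.
cos θ_min = 8/√72, so θ_min ≈ 19.5°.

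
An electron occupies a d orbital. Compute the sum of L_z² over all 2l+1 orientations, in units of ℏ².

For a d orbital, l = 2.
The allowed m_l values are -2, -1, 0, 1, 2.
Σ m_l² = 2·(1 + 4) = 10.

Σ(L_z)² = 10 ℏ²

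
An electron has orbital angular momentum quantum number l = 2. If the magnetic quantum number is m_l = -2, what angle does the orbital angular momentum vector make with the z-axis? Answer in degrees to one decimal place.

θ ≈ 144.7°

|L| = √(l(l+1)) ℏ = √6 ℏ.
L_z = m_l ℏ = −2ℏ.
cos θ = L_z/|L| = -2/√6, so θ ≈ 144.7°.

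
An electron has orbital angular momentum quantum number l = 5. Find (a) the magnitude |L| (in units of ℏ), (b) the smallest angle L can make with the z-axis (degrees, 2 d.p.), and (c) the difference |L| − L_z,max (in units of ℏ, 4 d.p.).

|L| = ℏ√(5·6) = √30 ℏ ≈ 5.477ℏ.
cos θ_min = 5/√30, so θ_min ≈ 24.09°.
|L| − L_z,max = (√30 − 5)ℏ ≈ 0.4772ℏ.

|L| = √30 ℏ ≈ 5.477ℏ; θ_min ≈ 24.09°; |L|−L_z,max ≈ 0.4772ℏ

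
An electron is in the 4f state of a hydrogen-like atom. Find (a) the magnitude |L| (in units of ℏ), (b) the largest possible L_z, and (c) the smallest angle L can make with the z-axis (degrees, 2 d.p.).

|L| = 2√3 ℏ ≈ 3.464ℏ; L_z,max = 3ℏ; θ_min ≈ 30.00°

4f means n = 4, l = 3.
|L| = ℏ√(3·4) = 2√3 ℏ ≈ 3.464ℏ.
L_z,max = lℏ = 3ℏ.
cos θ_min = 3/√12, so θ_min ≈ 30.00°.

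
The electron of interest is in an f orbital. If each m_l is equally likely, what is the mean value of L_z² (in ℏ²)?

⟨L_z²⟩ = 4 ℏ²

The letter f corresponds to l = 3.
m_l runs from −3 to 3, i.e. {-3, -2, -1, 0, 1, 2, 3}.
⟨L_z²⟩ = ℏ²·(Σ m_l²)/(2l+1) = ℏ²·28/7 = 4ℏ².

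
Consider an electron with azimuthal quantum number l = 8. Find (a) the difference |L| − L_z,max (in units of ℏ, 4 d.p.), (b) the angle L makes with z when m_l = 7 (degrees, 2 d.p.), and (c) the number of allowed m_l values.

|L| − L_z,max = (6√2 − 8)ℏ ≈ 0.4853ℏ.
For m_l = 7: cos θ = 7/√72, θ ≈ 34.42°.
There are 2l+1 = 17 values of m_l.

|L|−L_z,max ≈ 0.4853ℏ; θ(m_l=7) ≈ 34.42°; 17 values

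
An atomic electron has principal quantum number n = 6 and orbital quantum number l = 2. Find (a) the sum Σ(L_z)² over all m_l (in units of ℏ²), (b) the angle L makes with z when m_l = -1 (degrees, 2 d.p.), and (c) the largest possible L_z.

Σ m_l² = 10, so Σ(L_z)² = 10 ℏ².
For m_l = -1: cos θ = -1/√6, θ ≈ 114.09°.
L_z,max = lℏ = 2ℏ.

Σ(L_z)² = 10 ℏ²; θ(m_l=-1) ≈ 114.09°; L_z,max = 2ℏ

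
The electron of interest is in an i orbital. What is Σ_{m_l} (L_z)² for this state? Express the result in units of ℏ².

Σ(L_z)² = 182 ℏ²

For an i orbital, l = 6.
m_l runs from −6 to 6, i.e. {-6, -5, -4, -3, -2, -1, 0, 1, 2, 3, 4, 5, 6}.
Summing m² from −6 to 6: Σ m_l² = 182.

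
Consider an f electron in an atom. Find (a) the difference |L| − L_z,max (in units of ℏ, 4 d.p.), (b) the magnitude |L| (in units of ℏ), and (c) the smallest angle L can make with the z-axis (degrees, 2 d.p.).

The letter f corresponds to l = 3.
|L| − L_z,max = (2√3 − 3)ℏ ≈ 0.4641ℏ.
|L| = ℏ√(3·4) = 2√3 ℏ ≈ 3.464ℏ.
cos θ_min = 3/√12, so θ_min ≈ 30.00°.

|L|−L_z,max ≈ 0.4641ℏ; |L| = 2√3 ℏ ≈ 3.464ℏ; θ_min ≈ 30.00°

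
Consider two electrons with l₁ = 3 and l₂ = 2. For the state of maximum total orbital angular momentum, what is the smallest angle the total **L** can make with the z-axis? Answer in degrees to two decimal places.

θ_min ≈ 24.09°

By the triangle rule, |l₁ − l₂| ≤ L ≤ l₁ + l₂.
So L can be 1, 2, 3, 4, 5.
The maximum is L = 5, with |L_tot| = ℏ√(5·6) = √30 ℏ.
The minimum angle with z is arccos(5/√30) ≈ 24.09°.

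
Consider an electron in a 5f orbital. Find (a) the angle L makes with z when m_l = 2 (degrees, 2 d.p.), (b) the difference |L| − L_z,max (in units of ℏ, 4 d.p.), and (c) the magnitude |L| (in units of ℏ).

θ(m_l=2) ≈ 54.74°; |L|−L_z,max ≈ 0.4641ℏ; |L| = 2√3 ℏ ≈ 3.464ℏ

The 5f subshell has l = 3.
For m_l = 2: cos θ = 2/√12, θ ≈ 54.74°.
|L| − L_z,max = (2√3 − 3)ℏ ≈ 0.4641ℏ.
|L| = ℏ√(3·4) = 2√3 ℏ ≈ 3.464ℏ.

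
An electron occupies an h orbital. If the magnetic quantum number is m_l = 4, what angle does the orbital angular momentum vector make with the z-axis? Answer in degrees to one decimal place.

For an h orbital, l = 5.
|L|² = l(l+1)ℏ² = 30ℏ², so |L| = √30 ℏ.
L_z = m_l ℏ = 4ℏ.
cos θ = L_z/|L| = 4/√30, so θ ≈ 43.1°.

θ ≈ 43.1°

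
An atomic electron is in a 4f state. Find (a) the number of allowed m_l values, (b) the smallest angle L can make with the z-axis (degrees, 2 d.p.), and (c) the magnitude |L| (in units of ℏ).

For 4f, l = 3.
There are 2l+1 = 7 values of m_l.
cos θ_min = 3/√12, so θ_min ≈ 30.00°.
|L| = ℏ√(3·4) = 2√3 ℏ ≈ 3.464ℏ.

7 values; θ_min ≈ 30.00°; |L| = 2√3 ℏ ≈ 3.464ℏ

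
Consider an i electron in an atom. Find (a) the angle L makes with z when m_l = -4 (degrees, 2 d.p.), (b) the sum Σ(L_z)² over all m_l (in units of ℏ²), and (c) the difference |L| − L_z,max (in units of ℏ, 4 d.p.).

The letter i corresponds to l = 6.
For m_l = -4: cos θ = -4/√42, θ ≈ 128.11°.
Σ m_l² = 182, so Σ(L_z)² = 182 ℏ².
|L| − L_z,max = (√42 − 6)ℏ ≈ 0.4807ℏ.

θ(m_l=-4) ≈ 128.11°; Σ(L_z)² = 182 ℏ²; |L|−L_z,max ≈ 0.4807ℏ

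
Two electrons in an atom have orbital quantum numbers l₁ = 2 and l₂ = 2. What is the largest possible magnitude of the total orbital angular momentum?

Angular momentum addition gives L = |l₁ − l₂|, …, l₁ + l₂.
Allowed values: L = 0, 1, 2, 3, 4.
The largest magnitude corresponds to L = 4: |L_tot| = ℏ√(4·5) = 2√5 ℏ.

|L_tot|_max = 2√5 ℏ ≈ 4.472ℏ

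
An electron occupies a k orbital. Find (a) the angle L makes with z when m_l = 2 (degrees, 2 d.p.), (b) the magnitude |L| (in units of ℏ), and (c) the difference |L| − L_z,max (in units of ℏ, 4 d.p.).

For a k orbital, l = 7.
For m_l = 2: cos θ = 2/√56, θ ≈ 74.50°.
|L| = ℏ√(7·8) = 2√14 ℏ ≈ 7.483ℏ.
|L| − L_z,max = (2√14 − 7)ℏ ≈ 0.4833ℏ.

θ(m_l=2) ≈ 74.50°; |L| = 2√14 ℏ ≈ 7.483ℏ; |L|−L_z,max ≈ 0.4833ℏ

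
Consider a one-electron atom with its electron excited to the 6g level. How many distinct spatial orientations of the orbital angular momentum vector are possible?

The 6g level has l = 4.
The number of m_l values is 2l + 1 = 2·4 + 1 = 9.

9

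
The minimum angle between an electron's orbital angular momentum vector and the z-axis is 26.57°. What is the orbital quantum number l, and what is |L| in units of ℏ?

At minimum angle, m_l = l, so cos θ = l/√(l(l+1)); cos²θ = l/(l+1) = 0.7999.
Solving: l = 4.
Then |L| = ℏ√(4·5) = 2√5 ℏ.

l = 4, |L| = 2√5 ℏ ≈ 4.472ℏ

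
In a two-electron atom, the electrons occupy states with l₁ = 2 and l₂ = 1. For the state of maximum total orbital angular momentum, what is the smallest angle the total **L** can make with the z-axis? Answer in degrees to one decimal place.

Angular momentum addition gives L = |l₁ − l₂|, …, l₁ + l₂.
Allowed values: L = 1, 2, 3.
The maximum is L = 3, with |L_tot| = ℏ√(3·4) = 2√3 ℏ.
The minimum angle with z is arccos(3/√12) ≈ 30.0°.

θ_min ≈ 30.0°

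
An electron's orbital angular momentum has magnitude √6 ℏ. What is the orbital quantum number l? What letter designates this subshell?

l = 2 (d orbital)

|L| = ℏ√(l(l+1)), so l(l+1) = 6.
The positive root is l = 2.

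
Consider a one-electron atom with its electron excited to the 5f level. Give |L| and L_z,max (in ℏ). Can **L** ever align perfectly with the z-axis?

No: L_z,max = 3ℏ < |L| = 2√3 ℏ ≈ 3.464ℏ

The 5f level has l = 3.
|L| = 2√3 ℏ ≈ 3.4641ℏ, while L_z,max = lℏ = 3ℏ.
Since |L| > L_z,max, the vector can never point exactly along z; the closest it comes is θ_min = arccos(3/√12) ≈ 30.0°.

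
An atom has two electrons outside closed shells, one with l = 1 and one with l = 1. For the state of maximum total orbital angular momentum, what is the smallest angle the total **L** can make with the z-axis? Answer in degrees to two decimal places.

Angular momentum addition gives L = |l₁ − l₂|, …, l₁ + l₂.
Allowed values: L = 0, 1, 2.
The maximum is L = 2, with |L_tot| = ℏ√(2·3) = √6 ℏ.
The minimum angle with z is arccos(2/√6) ≈ 35.26°.

θ_min ≈ 35.26°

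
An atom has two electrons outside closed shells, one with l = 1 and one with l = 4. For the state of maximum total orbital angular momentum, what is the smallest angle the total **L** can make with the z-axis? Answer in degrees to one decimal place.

L runs from |1 − 4| = 3 to 1 + 4 = 5.
So L can be 3, 4, 5.
The maximum is L = 5, with |L_tot| = ℏ√(5·6) = √30 ℏ.
The minimum angle with z is arccos(5/√30) ≈ 24.1°.

θ_min ≈ 24.1°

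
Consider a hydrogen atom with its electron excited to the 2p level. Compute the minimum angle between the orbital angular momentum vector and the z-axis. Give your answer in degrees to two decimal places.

The 2p level has l = 1.
|L|² = l(l+1)ℏ² = 2ℏ², so |L| = √2 ℏ.
The smallest angle corresponds to the largest L_z, i.e. m_l = l = 1, giving L_z = 1ℏ.
cos θ_min = 1/√2, so θ_min ≈ 45.00°.

θ_min ≈ 45.00°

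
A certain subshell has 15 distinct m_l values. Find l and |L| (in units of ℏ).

l = 7, |L| = 2√14 ℏ ≈ 7.483ℏ

Since there are 2l+1 = 15 values of m_l, l = 7.
|L| = ℏ√(l(l+1)) = ℏ√(7·8) = 2√14 ℏ.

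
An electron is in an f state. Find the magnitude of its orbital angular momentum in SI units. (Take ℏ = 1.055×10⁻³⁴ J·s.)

An f state has l = 3.
|L| = ℏ√(l(l+1)) = ℏ√(3·4) = 2√3 ℏ
Numerically, |L| = 3.464 × (1.055×10⁻³⁴ J·s) = 3.655×10⁻³⁴ J·s.

|L| = 3.655×10⁻³⁴ J·s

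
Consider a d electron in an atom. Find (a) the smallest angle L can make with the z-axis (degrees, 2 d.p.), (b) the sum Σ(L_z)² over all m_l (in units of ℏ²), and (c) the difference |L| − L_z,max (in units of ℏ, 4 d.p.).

θ_min ≈ 35.26°; Σ(L_z)² = 10 ℏ²; |L|−L_z,max ≈ 0.4495ℏ

For a d orbital, l = 2.
cos θ_min = 2/√6, so θ_min ≈ 35.26°.
Σ m_l² = 10, so Σ(L_z)² = 10 ℏ².
|L| − L_z,max = (√6 − 2)ℏ ≈ 0.4495ℏ.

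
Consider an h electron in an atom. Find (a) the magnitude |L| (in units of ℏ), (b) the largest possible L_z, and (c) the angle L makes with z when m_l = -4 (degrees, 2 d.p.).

|L| = √30 ℏ ≈ 5.477ℏ; L_z,max = 5ℏ; θ(m_l=-4) ≈ 136.91°

The letter h corresponds to l = 5.
|L| = ℏ√(5·6) = √30 ℏ ≈ 5.477ℏ.
L_z,max = lℏ = 5ℏ.
For m_l = -4: cos θ = -4/√30, θ ≈ 136.91°.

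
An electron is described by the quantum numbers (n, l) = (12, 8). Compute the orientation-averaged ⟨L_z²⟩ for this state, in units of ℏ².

⟨L_z²⟩ = 24 ℏ²

m_l ∈ {-8, -7, -6, -5, -4, -3, -2, -1, 0, 1, 2, 3, 4, 5, 6, 7, 8}.
⟨L_z²⟩ = ℏ²·l(l+1)/3 = 24ℏ².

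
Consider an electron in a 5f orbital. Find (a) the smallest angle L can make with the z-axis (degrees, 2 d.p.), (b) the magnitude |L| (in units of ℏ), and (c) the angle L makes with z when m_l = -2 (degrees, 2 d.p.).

θ_min ≈ 30.00°; |L| = 2√3 ℏ ≈ 3.464ℏ; θ(m_l=-2) ≈ 125.26°

5f means n = 5, l = 3.
cos θ_min = 3/√12, so θ_min ≈ 30.00°.
|L| = ℏ√(3·4) = 2√3 ℏ ≈ 3.464ℏ.
For m_l = -2: cos θ = -2/√12, θ ≈ 125.26°.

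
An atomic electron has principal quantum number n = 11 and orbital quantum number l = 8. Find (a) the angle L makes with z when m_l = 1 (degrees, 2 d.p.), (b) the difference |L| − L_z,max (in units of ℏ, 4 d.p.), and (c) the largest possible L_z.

θ(m_l=1) ≈ 83.23°; |L|−L_z,max ≈ 0.4853ℏ; L_z,max = 8ℏ

For m_l = 1: cos θ = 1/√72, θ ≈ 83.23°.
|L| − L_z,max = (6√2 − 8)ℏ ≈ 0.4853ℏ.
L_z,max = lℏ = 8ℏ.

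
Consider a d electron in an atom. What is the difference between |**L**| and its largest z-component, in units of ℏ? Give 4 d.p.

|L| − L_z,max ≈ 0.4495ℏ

A d state has l = 2.
|L| = √6 ℏ ≈ 2.4495ℏ, while L_z,max = lℏ = 2ℏ.
The difference is (√6 − 2)ℏ ≈ 0.4495ℏ.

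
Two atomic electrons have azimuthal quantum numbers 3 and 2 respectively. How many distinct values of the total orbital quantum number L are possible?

5

The total orbital quantum number L ranges from |l₁ − l₂| to l₁ + l₂ in integer steps.
Allowed values: L = 1, 2, 3, 4, 5.
That is 5 values.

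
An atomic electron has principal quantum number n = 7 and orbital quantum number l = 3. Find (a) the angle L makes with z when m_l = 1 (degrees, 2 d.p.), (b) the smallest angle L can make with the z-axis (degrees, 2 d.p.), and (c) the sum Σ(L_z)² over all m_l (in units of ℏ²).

θ(m_l=1) ≈ 73.22°; θ_min ≈ 30.00°; Σ(L_z)² = 28 ℏ²

For m_l = 1: cos θ = 1/√12, θ ≈ 73.22°.
cos θ_min = 3/√12, so θ_min ≈ 30.00°.
Σ m_l² = 28, so Σ(L_z)² = 28 ℏ².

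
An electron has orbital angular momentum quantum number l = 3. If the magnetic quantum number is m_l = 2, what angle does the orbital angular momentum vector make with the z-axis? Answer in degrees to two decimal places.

θ ≈ 54.74°

|L| = √(l(l+1)) ℏ = 2√3 ℏ.
L_z = m_l ℏ = 2ℏ.
cos θ = L_z/|L| = 2/√12, so θ ≈ 54.74°.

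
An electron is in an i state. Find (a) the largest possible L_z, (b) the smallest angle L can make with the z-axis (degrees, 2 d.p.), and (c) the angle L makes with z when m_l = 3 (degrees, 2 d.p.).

For an i orbital, l = 6.
L_z,max = lℏ = 6ℏ.
cos θ_min = 6/√42, so θ_min ≈ 22.21°.
For m_l = 3: cos θ = 3/√42, θ ≈ 62.42°.

L_z,max = 6ℏ; θ_min ≈ 22.21°; θ(m_l=3) ≈ 62.42°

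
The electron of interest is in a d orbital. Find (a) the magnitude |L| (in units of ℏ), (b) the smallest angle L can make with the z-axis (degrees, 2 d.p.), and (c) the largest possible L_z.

|L| = √6 ℏ ≈ 2.449ℏ; θ_min ≈ 35.26°; L_z,max = 2ℏ

The letter d corresponds to l = 2.
|L| = ℏ√(2·3) = √6 ℏ ≈ 2.449ℏ.
cos θ_min = 2/√6, so θ_min ≈ 35.26°.
L_z,max = lℏ = 2ℏ.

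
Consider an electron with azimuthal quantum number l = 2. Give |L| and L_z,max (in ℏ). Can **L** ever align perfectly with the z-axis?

|L| = √6 ℏ ≈ 2.4495ℏ, while L_z,max = lℏ = 2ℏ.
Since |L| > L_z,max, the vector can never point exactly along z; the closest it comes is θ_min = arccos(2/√6) ≈ 35.3°.

No: L_z,max = 2ℏ < |L| = √6 ℏ ≈ 2.449ℏ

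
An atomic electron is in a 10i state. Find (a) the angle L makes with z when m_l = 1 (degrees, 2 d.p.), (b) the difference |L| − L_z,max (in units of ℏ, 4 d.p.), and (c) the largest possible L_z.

θ(m_l=1) ≈ 81.12°; |L|−L_z,max ≈ 0.4807ℏ; L_z,max = 6ℏ

The 10i subshell has l = 6.
For m_l = 1: cos θ = 1/√42, θ ≈ 81.12°.
|L| − L_z,max = (√42 − 6)ℏ ≈ 0.4807ℏ.
L_z,max = lℏ = 6ℏ.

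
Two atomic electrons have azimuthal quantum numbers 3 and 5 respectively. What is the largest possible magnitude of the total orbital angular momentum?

By the triangle rule, |l₁ − l₂| ≤ L ≤ l₁ + l₂.
So L can be 2, 3, 4, 5, 6, 7, 8.
The largest magnitude corresponds to L = 8: |L_tot| = ℏ√(8·9) = 6√2 ℏ.

|L_tot|_max = 6√2 ℏ ≈ 8.485ℏ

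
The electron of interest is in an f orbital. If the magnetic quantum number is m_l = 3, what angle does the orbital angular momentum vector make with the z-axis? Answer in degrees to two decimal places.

For an f orbital, l = 3.
|L| = √(l(l+1)) ℏ = 2√3 ℏ.
L_z = m_l ℏ = 3ℏ.
cos θ = L_z/|L| = 3/√12, so θ ≈ 30.00°.

θ ≈ 30.00°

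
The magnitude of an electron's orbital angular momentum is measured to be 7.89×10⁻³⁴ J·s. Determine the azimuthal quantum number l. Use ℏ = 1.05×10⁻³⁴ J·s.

l = 7

Dividing by ℏ: |L|/ℏ ≈ 7.514.
(|L|/ℏ)² = l(l+1) ≈ 56.46 ⇒ l = 7.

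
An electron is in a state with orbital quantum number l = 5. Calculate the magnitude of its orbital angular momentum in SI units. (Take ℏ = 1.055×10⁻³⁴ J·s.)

|L| = ℏ√(l(l+1)) = ℏ√(5·6) = √30 ℏ
Numerically, |L| = 5.477 × (1.055×10⁻³⁴ J·s) = 5.778×10⁻³⁴ J·s.

|L| = 5.778×10⁻³⁴ J·s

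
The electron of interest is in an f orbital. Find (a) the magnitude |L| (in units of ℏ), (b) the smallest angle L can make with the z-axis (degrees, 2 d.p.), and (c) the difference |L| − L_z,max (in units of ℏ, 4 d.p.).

|L| = 2√3 ℏ ≈ 3.464ℏ; θ_min ≈ 30.00°; |L|−L_z,max ≈ 0.4641ℏ

The letter f corresponds to l = 3.
|L| = ℏ√(3·4) = 2√3 ℏ ≈ 3.464ℏ.
cos θ_min = 3/√12, so θ_min ≈ 30.00°.
|L| − L_z,max = (2√3 − 3)ℏ ≈ 0.4641ℏ.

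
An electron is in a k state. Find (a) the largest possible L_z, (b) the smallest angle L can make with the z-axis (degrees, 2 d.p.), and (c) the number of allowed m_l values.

L_z,max = 7ℏ; θ_min ≈ 20.70°; 15 values

The letter k corresponds to l = 7.
L_z,max = lℏ = 7ℏ.
cos θ_min = 7/√56, so θ_min ≈ 20.70°.
There are 2l+1 = 15 values of m_l.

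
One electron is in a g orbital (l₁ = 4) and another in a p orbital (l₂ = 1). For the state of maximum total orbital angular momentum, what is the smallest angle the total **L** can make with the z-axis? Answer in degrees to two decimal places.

The total orbital quantum number L ranges from |l₁ − l₂| to l₁ + l₂ in integer steps.
L ∈ {3, 4, 5}.
The maximum is L = 5, with |L_tot| = ℏ√(5·6) = √30 ℏ.
The minimum angle with z is arccos(5/√30) ≈ 24.09°.

θ_min ≈ 24.09°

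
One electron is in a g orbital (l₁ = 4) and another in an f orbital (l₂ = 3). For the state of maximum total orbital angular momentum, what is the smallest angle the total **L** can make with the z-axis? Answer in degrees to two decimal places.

By the triangle rule, |l₁ − l₂| ≤ L ≤ l₁ + l₂.
L ∈ {1, 2, 3, 4, 5, 6, 7}.
The maximum is L = 7, with |L_tot| = ℏ√(7·8) = 2√14 ℏ.
The minimum angle with z is arccos(7/√56) ≈ 20.70°.

θ_min ≈ 20.70°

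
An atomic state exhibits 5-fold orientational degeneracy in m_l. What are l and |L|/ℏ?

2l + 1 = 5 ⇒ l = 2.
|L| = ℏ√(l(l+1)) = ℏ√(2·3) = √6 ℏ.

l = 2, |L| = √6 ℏ ≈ 2.449ℏ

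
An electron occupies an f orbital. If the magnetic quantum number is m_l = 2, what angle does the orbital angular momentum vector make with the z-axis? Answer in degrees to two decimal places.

F corresponds to l = 3.
|L| = ℏ√(l(l+1)) = 2√3 ℏ.
L_z = m_l ℏ = 2ℏ.
cos θ = L_z/|L| = 2/√12, so θ ≈ 54.74°.

θ ≈ 54.74°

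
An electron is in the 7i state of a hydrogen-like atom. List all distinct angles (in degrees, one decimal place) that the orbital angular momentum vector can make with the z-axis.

7i means n = 7, l = 6.
|L| = ℏ√(l(l+1)) = √42 ℏ.
cos θ = m_l/√42 for each m_l ∈ {-6, -5, -4, -3, -2, -1, 0, 1, 2, 3, 4, 5, 6}.

θ ∈ {22.2°, 39.5°, 51.9°, 62.4°, 72.0°, 81.1°, 90.0°, 98.9°, 108.0°, 117.6°, 128.1°, 140.5°, 157.8°}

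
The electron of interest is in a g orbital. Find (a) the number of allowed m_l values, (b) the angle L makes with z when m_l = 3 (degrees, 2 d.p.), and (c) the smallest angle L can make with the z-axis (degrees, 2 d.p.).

9 values; θ(m_l=3) ≈ 47.87°; θ_min ≈ 26.57°

For a g orbital, l = 4.
There are 2l+1 = 9 values of m_l.
For m_l = 3: cos θ = 3/√20, θ ≈ 47.87°.
cos θ_min = 4/√20, so θ_min ≈ 26.57°.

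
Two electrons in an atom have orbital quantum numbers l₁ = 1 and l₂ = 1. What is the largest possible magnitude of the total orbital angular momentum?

|L_tot|_max = √6 ℏ ≈ 2.449ℏ

L runs from |1 − 1| = 0 to 1 + 1 = 2.
L ∈ {0, 1, 2}.
The largest magnitude corresponds to L = 2: |L_tot| = ℏ√(2·3) = √6 ℏ.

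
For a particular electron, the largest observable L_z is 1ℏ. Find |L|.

Since max m_l = l, l = 1.
|L| = √(l(l+1)) ℏ = √2 ℏ.

|L| = √2 ℏ ≈ 1.414ℏ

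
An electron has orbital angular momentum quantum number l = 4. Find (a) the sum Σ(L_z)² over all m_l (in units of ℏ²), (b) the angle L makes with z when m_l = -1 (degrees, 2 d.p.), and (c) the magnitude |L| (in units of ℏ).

Σ(L_z)² = 60 ℏ²; θ(m_l=-1) ≈ 102.92°; |L| = 2√5 ℏ ≈ 4.472ℏ

Σ m_l² = 60, so Σ(L_z)² = 60 ℏ².
For m_l = -1: cos θ = -1/√20, θ ≈ 102.92°.
|L| = ℏ√(4·5) = 2√5 ℏ ≈ 4.472ℏ.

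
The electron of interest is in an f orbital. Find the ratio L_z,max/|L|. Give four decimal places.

L_z,max/|L| = 0.8660

The letter f corresponds to l = 3.
|L| = 2√3 ℏ ≈ 3.4641ℏ, while L_z,max = lℏ = 3ℏ.
L_z,max/|L| = 3/√12 = 0.8660.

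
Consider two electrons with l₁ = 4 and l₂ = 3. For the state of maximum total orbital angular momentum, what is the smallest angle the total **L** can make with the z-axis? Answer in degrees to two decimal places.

Angular momentum addition gives L = |l₁ − l₂|, …, l₁ + l₂.
L ∈ {1, 2, 3, 4, 5, 6, 7}.
The maximum is L = 7, with |L_tot| = ℏ√(7·8) = 2√14 ℏ.
The minimum angle with z is arccos(7/√56) ≈ 20.70°.

θ_min ≈ 20.70°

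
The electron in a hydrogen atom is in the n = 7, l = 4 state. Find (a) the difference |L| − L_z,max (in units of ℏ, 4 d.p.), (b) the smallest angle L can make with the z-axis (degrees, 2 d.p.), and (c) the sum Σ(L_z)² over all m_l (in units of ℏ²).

|L| − L_z,max = (2√5 − 4)ℏ ≈ 0.4721ℏ.
cos θ_min = 4/√20, so θ_min ≈ 26.57°.
Σ m_l² = 60, so Σ(L_z)² = 60 ℏ².

|L|−L_z,max ≈ 0.4721ℏ; θ_min ≈ 26.57°; Σ(L_z)² = 60 ℏ²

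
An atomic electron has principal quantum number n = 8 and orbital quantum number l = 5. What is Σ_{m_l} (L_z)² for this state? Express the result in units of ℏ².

Σ(L_z)² = 110 ℏ²

m_l runs from −5 to 5, i.e. {-5, -4, -3, -2, -1, 0, 1, 2, 3, 4, 5}.
Σ m_l² = l(l+1)(2l+1)/3 = 5·6·11/3 = 110.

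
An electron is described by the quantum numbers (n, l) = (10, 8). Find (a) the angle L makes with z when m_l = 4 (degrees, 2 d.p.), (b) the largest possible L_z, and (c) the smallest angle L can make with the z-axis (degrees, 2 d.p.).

For m_l = 4: cos θ = 4/√72, θ ≈ 61.87°.
L_z,max = lℏ = 8ℏ.
cos θ_min = 8/√72, so θ_min ≈ 19.47°.

θ(m_l=4) ≈ 61.87°; L_z,max = 8ℏ; θ_min ≈ 19.47°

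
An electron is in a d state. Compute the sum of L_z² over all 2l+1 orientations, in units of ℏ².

The letter d corresponds to l = 2.
m_l runs from −2 to 2, i.e. {-2, -1, 0, 1, 2}.
Summing m² from −2 to 2: Σ m_l² = 10.

Σ(L_z)² = 10 ℏ²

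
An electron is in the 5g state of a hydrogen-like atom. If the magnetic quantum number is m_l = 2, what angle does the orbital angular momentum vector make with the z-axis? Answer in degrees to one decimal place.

For 5g, l = 4.
|L| = ℏ√(l(l+1)) = 2√5 ℏ.
L_z = m_l ℏ = 2ℏ.
cos θ = L_z/|L| = 2/√20, so θ ≈ 63.4°.

θ ≈ 63.4°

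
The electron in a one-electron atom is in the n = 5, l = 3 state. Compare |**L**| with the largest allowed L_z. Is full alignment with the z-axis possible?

|L| = 2√3 ℏ ≈ 3.4641ℏ, while L_z,max = lℏ = 3ℏ.
Since |L| > L_z,max, the vector can never point exactly along z; the closest it comes is θ_min = arccos(3/√12) ≈ 30.0°.

No: L_z,max = 3ℏ < |L| = 2√3 ℏ ≈ 3.464ℏ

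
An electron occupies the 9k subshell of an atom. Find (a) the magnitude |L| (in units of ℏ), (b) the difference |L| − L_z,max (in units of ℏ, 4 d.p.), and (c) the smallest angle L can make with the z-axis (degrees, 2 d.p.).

|L| = 2√14 ℏ ≈ 7.483ℏ; |L|−L_z,max ≈ 0.4833ℏ; θ_min ≈ 20.70°

The 9k subshell has l = 7.
|L| = ℏ√(7·8) = 2√14 ℏ ≈ 7.483ℏ.
|L| − L_z,max = (2√14 − 7)ℏ ≈ 0.4833ℏ.
cos θ_min = 7/√56, so θ_min ≈ 20.70°.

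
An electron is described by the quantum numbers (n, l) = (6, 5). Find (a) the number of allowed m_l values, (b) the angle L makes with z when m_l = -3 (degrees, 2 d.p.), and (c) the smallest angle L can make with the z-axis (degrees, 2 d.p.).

11 values; θ(m_l=-3) ≈ 123.21°; θ_min ≈ 24.09°

There are 2l+1 = 11 values of m_l.
For m_l = -3: cos θ = -3/√30, θ ≈ 123.21°.
cos θ_min = 5/√30, so θ_min ≈ 24.09°.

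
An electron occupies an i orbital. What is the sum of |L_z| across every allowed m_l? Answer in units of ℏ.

An i state has l = 6.
The allowed m_l values are -6, -5, -4, -3, -2, -1, 0, 1, 2, 3, 4, 5, 6.
Σ|m_l| = 2·6(6+1)/2 = 42.

Σ|L_z| = 42 ℏ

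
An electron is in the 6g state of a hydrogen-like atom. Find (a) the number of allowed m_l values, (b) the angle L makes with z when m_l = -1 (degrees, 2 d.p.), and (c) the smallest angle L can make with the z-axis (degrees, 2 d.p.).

The 6g subshell has l = 4.
There are 2l+1 = 9 values of m_l.
For m_l = -1: cos θ = -1/√20, θ ≈ 102.92°.
cos θ_min = 4/√20, so θ_min ≈ 26.57°.

9 values; θ(m_l=-1) ≈ 102.92°; θ_min ≈ 26.57°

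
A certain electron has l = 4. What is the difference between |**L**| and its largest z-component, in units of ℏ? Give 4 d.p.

|L| − L_z,max ≈ 0.4721ℏ

|L| = 2√5 ℏ ≈ 4.4721ℏ, while L_z,max = lℏ = 4ℏ.
The difference is (2√5 − 4)ℏ ≈ 0.4721ℏ.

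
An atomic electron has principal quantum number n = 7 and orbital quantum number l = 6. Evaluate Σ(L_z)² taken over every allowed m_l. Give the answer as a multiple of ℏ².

Σ(L_z)² = 182 ℏ²

The allowed m_l values are -6, -5, -4, -3, -2, -1, 0, 1, 2, 3, 4, 5, 6.
Summing m² from −6 to 6: Σ m_l² = 182.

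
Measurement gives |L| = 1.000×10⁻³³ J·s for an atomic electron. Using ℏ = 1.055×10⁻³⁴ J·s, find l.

|L|/ℏ = (1.000×10⁻³³)/(1.055×10⁻³⁴) ≈ 9.479.
l(l+1) ≈ 9.479² ≈ 89.85, so l = 9.

l = 9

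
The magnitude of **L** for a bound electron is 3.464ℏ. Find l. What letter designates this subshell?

|L| = ℏ√(l(l+1)), so l(l+1) = 12.
The positive root is l = 3.

l = 3 (f orbital)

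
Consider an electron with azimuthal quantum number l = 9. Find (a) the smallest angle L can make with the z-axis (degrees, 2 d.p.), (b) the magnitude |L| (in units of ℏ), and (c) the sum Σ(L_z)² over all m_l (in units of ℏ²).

cos θ_min = 9/√90, so θ_min ≈ 18.43°.
|L| = ℏ√(9·10) = 3√10 ℏ ≈ 9.487ℏ.
Σ m_l² = 570, so Σ(L_z)² = 570 ℏ².

θ_min ≈ 18.43°; |L| = 3√10 ℏ ≈ 9.487ℏ; Σ(L_z)² = 570 ℏ²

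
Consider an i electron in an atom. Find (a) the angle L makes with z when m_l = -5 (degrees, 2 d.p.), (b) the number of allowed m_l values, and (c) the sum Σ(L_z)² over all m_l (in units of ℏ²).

For an i orbital, l = 6.
For m_l = -5: cos θ = -5/√42, θ ≈ 140.49°.
There are 2l+1 = 13 values of m_l.
Σ m_l² = 182, so Σ(L_z)² = 182 ℏ².

θ(m_l=-5) ≈ 140.49°; 13 values; Σ(L_z)² = 182 ℏ²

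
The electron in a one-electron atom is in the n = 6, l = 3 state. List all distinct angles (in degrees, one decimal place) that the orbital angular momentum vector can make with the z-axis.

θ ∈ {30.0°, 54.7°, 73.2°, 90.0°, 106.8°, 125.3°, 150.0°}

|L| = ℏ√(l(l+1)) = 2√3 ℏ.
cos θ = m_l/√12 for each m_l ∈ {-3, -2, -1, 0, 1, 2, 3}.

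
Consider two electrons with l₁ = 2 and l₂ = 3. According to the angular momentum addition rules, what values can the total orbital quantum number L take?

L runs from |2 − 3| = 1 to 2 + 3 = 5.
Allowed values: L = 1, 2, 3, 4, 5.

L = 1, 2, 3, 4, 5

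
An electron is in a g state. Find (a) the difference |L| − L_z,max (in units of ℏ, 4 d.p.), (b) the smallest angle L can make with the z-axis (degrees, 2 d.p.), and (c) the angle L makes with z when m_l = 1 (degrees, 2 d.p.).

A g state has l = 4.
|L| − L_z,max = (2√5 − 4)ℏ ≈ 0.4721ℏ.
cos θ_min = 4/√20, so θ_min ≈ 26.57°.
For m_l = 1: cos θ = 1/√20, θ ≈ 77.08°.

|L|−L_z,max ≈ 0.4721ℏ; θ_min ≈ 26.57°; θ(m_l=1) ≈ 77.08°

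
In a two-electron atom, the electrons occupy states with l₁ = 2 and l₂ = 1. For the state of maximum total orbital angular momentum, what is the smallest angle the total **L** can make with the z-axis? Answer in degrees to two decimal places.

θ_min ≈ 30.00°

L runs from |2 − 1| = 1 to 2 + 1 = 3.
Allowed values: L = 1, 2, 3.
The maximum is L = 3, with |L_tot| = ℏ√(3·4) = 2√3 ℏ.
The minimum angle with z is arccos(3/√12) ≈ 30.00°.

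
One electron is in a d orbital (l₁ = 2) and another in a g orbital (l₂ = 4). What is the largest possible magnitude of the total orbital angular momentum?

|L_tot|_max = √42 ℏ ≈ 6.481ℏ

The total orbital quantum number L ranges from |l₁ − l₂| to l₁ + l₂ in integer steps.
Allowed values: L = 2, 3, 4, 5, 6.
The largest magnitude corresponds to L = 6: |L_tot| = ℏ√(6·7) = √42 ℏ.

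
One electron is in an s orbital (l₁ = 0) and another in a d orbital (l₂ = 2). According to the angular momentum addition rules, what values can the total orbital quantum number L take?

L runs from |0 − 2| = 2 to 0 + 2 = 2.
So L can be 2.

L = 2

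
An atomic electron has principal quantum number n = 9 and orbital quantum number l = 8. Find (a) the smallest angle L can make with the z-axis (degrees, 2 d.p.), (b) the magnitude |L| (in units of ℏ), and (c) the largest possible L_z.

θ_min ≈ 19.47°; |L| = 6√2 ℏ ≈ 8.485ℏ; L_z,max = 8ℏ

cos θ_min = 8/√72, so θ_min ≈ 19.47°.
|L| = ℏ√(8·9) = 6√2 ℏ ≈ 8.485ℏ.
L_z,max = lℏ = 8ℏ.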